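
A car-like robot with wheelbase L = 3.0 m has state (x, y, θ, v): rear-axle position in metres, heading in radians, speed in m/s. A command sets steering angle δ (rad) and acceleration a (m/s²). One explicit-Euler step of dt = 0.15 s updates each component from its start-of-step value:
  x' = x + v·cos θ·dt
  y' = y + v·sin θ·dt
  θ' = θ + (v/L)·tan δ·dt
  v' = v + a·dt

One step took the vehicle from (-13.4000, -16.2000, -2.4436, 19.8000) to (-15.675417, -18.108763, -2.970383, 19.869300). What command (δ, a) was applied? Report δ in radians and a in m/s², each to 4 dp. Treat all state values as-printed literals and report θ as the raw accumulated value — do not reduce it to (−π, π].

a = (v'−v)/dt = (0.069300)/0.15 = 0.4620
Δθ = θ'−θ = -0.526783;  (v·dt/L) = 19.8000·0.15/3.0 = 0.990000
tan δ = Δθ·L/(v·dt) = -0.532104  →  δ = -0.4890

δ = -0.4890, a = 0.4620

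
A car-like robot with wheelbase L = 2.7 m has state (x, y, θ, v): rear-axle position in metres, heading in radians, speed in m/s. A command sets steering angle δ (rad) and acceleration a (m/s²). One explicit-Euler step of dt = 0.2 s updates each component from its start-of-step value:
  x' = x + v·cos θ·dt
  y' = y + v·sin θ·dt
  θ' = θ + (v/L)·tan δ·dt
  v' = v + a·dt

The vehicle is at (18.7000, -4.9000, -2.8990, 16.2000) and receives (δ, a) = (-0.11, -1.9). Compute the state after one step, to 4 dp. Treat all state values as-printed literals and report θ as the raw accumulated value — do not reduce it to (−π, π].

x' = 18.7000 + 16.2000·cos(-2.8990)·0.2 = 15.5549
y' = -4.9000 + 16.2000·sin(-2.8990)·0.2 = -5.6783
θ' = -2.8990 + (16.2000/2.7)·tan(-0.11)·0.2 = -3.0315
v' = 16.2000 − 1.9000·0.2 = 15.8200

(15.5549, -5.6783, -3.0315, 15.8200)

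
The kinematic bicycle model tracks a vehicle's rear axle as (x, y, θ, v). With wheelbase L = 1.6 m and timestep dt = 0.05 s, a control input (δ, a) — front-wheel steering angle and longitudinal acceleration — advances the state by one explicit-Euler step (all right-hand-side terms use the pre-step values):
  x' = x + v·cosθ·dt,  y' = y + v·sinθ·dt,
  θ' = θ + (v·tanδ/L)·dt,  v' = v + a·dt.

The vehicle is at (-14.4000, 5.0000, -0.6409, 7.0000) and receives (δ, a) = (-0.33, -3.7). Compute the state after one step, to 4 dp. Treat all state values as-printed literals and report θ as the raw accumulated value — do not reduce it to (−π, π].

x' = -14.4000 + 7.0000·cos(-0.6409)·0.05 = -14.1195
y' = 5.0000 + 7.0000·sin(-0.6409)·0.05 = 4.7907
θ' = -0.6409 + (7.0000/1.6)·tan(-0.33)·0.05 = -0.7158
v' = 7.0000 − 3.7000·0.05 = 6.8150

(-14.1195, 4.7907, -0.7158, 6.8150)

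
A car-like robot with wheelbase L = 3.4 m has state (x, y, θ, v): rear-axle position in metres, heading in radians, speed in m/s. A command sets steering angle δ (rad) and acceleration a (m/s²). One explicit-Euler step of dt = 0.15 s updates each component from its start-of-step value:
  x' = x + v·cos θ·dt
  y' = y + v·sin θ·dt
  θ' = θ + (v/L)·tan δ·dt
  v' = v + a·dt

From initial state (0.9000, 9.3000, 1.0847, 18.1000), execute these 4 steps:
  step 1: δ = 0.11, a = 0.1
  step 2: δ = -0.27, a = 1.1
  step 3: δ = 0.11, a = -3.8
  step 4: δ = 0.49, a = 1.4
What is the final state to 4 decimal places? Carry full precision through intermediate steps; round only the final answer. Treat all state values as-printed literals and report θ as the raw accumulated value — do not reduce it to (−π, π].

after step 1 (δ=0.11, a=0.1): (2.168388, 11.700503, 1.172894, 18.115000)
after step 2 (δ=-0.27, a=1.1): (3.221282, 14.205471, 0.951712, 18.280000)
after step 3 (δ=0.11, a=-3.8): (4.812438, 16.438583, 1.040783, 17.710000)
after step 4 (δ=0.49, a=1.4): (6.155418, 18.730612, 1.457532, 17.920000)

(6.1554, 18.7306, 1.4575, 17.9200)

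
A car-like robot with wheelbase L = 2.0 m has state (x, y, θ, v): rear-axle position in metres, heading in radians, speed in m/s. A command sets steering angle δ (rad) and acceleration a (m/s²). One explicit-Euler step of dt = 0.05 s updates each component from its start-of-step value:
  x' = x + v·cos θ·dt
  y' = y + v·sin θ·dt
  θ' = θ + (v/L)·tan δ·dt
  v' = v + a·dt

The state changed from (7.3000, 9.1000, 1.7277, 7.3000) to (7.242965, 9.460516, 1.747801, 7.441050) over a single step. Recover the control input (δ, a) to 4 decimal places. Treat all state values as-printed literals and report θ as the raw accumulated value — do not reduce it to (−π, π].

δ = 0.1097, a = 2.8210

a = (v'−v)/dt = (0.141050)/0.05 = 2.8210
Δθ = θ'−θ = 0.020101;  (v·dt/L) = 7.3000·0.05/2.0 = 0.182500
tan δ = Δθ·L/(v·dt) = 0.110142  →  δ = 0.1097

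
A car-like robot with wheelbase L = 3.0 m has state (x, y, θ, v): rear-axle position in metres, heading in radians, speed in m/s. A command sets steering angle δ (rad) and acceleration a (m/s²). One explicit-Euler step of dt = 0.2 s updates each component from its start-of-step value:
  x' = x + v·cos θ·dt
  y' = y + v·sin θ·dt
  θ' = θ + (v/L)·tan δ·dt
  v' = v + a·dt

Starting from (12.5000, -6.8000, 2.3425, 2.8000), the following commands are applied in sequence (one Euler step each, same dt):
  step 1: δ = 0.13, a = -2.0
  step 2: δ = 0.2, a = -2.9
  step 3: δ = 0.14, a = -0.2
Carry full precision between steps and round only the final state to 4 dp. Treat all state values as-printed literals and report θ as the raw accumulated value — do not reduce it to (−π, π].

(11.4982, -5.8168, 2.4164, 1.7800)

after step 1 (δ=0.13, a=-2.0): (12.109480, -6.398635, 2.366904, 2.400000)
after step 2 (δ=0.2, a=-2.9): (11.766453, -6.062878, 2.399338, 1.820000)
after step 3 (δ=0.14, a=-0.2): (11.498205, -5.816832, 2.416436, 1.780000)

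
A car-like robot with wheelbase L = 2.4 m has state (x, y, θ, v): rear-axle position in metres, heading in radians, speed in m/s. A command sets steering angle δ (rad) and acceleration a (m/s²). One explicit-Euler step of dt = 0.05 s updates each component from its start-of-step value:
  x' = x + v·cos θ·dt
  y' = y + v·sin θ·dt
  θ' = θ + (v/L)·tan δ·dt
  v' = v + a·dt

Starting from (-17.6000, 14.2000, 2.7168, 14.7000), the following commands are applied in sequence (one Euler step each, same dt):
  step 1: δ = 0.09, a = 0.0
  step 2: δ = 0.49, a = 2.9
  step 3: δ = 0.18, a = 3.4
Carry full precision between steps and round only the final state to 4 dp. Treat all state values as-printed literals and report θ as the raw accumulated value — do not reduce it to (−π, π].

after step 1 (δ=0.09, a=0.0): (-18.269676, 14.502917, 2.744437, 14.700000)
after step 2 (δ=0.49, a=2.9): (-18.947468, 14.787213, 2.907787, 14.845000)
after step 3 (δ=0.18, a=3.4): (-19.669522, 14.959178, 2.964065, 15.015000)

(-19.6695, 14.9592, 2.9641, 15.0150)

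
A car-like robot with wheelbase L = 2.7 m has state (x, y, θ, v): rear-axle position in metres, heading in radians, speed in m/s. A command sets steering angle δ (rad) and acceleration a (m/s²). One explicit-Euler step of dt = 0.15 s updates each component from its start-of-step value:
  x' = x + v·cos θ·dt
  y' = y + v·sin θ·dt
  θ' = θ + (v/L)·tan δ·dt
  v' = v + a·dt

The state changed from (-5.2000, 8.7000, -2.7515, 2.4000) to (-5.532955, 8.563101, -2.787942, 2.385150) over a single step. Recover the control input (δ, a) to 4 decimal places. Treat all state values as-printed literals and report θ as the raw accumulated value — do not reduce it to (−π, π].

δ = -0.2668, a = -0.0990

a = (v'−v)/dt = (-0.014850)/0.15 = -0.0990
Δθ = θ'−θ = -0.036442;  (v·dt/L) = 2.4000·0.15/2.7 = 0.133333
tan δ = Δθ·L/(v·dt) = -0.273315  →  δ = -0.2668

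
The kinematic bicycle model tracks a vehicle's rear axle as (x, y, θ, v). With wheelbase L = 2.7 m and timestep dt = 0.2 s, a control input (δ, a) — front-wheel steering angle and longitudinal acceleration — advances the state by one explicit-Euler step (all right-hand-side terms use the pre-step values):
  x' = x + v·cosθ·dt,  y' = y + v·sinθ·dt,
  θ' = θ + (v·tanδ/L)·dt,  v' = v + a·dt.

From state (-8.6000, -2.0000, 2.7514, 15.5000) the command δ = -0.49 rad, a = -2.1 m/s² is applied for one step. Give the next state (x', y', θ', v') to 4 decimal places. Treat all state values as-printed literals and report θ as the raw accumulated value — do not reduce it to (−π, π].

(-11.4670, -0.8209, 2.1390, 15.0800)

x' = -8.6000 + 15.5000·cos(2.7514)·0.2 = -11.4670
y' = -2.0000 + 15.5000·sin(2.7514)·0.2 = -0.8209
θ' = 2.7514 + (15.5000/2.7)·tan(-0.49)·0.2 = 2.1390
v' = 15.5000 − 2.1000·0.2 = 15.0800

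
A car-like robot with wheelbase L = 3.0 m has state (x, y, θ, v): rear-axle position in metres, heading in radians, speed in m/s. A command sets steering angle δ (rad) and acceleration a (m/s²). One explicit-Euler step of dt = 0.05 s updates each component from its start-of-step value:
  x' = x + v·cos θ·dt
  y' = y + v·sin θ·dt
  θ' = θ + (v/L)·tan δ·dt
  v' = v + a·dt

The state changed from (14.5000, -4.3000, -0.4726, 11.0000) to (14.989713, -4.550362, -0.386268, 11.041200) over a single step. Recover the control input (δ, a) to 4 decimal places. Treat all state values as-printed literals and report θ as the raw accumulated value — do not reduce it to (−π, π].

δ = 0.4401, a = 0.8240

a = (v'−v)/dt = (0.041200)/0.05 = 0.8240
Δθ = θ'−θ = 0.086332;  (v·dt/L) = 11.0000·0.05/3.0 = 0.183333
tan δ = Δθ·L/(v·dt) = 0.470902  →  δ = 0.4401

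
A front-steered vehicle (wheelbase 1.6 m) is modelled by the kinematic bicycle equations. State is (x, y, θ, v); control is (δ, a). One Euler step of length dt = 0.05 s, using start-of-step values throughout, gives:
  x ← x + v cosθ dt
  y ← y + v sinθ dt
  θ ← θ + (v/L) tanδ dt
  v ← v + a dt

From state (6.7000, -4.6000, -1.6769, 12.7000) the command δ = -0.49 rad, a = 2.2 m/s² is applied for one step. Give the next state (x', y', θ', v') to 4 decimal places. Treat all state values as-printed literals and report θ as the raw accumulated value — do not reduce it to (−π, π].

(6.6328, -5.2314, -1.8886, 12.8100)

x' = 6.7000 + 12.7000·cos(-1.6769)·0.05 = 6.6328
y' = -4.6000 + 12.7000·sin(-1.6769)·0.05 = -5.2314
θ' = -1.6769 + (12.7000/1.6)·tan(-0.49)·0.05 = -1.8886
v' = 12.7000 + 2.2000·0.05 = 12.8100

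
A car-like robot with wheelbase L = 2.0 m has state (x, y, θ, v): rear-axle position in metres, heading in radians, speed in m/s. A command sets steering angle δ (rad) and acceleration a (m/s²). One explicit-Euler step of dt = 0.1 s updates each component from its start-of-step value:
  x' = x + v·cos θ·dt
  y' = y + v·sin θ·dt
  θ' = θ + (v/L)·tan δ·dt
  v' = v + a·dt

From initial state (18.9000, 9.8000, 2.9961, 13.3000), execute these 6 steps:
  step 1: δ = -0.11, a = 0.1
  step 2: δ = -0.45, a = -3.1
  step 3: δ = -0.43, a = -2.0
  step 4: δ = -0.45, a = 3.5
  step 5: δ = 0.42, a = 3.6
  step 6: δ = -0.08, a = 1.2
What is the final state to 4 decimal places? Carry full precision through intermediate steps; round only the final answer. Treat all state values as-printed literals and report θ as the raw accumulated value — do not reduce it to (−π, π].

(12.8868, 14.1202, 2.2334, 13.6300)

after step 1 (δ=-0.11, a=0.1): (17.584052, 9.992823, 2.922654, 13.310000)
after step 2 (δ=-0.45, a=-3.1): (16.284825, 10.281909, 2.601180, 13.000000)
after step 3 (δ=-0.43, a=-2.0): (15.170079, 10.950745, 2.303077, 12.800000)
after step 4 (δ=-0.45, a=3.5): (14.314313, 11.902619, 1.993921, 13.150000)
after step 5 (δ=0.42, a=3.6): (13.774359, 13.101650, 2.287543, 13.510000)
after step 6 (δ=-0.08, a=1.2): (12.886839, 14.120232, 2.233387, 13.630000)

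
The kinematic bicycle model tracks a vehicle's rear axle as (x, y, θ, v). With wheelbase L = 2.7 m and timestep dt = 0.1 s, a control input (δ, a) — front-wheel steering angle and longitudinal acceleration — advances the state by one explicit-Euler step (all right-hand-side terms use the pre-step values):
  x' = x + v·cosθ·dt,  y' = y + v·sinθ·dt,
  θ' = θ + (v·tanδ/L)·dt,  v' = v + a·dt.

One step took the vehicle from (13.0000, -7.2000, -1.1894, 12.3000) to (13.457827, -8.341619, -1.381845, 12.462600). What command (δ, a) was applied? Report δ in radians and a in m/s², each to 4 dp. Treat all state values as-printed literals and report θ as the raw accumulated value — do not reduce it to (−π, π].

a = (v'−v)/dt = (0.162600)/0.1 = 1.6260
Δθ = θ'−θ = -0.192445;  (v·dt/L) = 12.3000·0.1/2.7 = 0.455556
tan δ = Δθ·L/(v·dt) = -0.422440  →  δ = -0.3997

δ = -0.3997, a = 1.6260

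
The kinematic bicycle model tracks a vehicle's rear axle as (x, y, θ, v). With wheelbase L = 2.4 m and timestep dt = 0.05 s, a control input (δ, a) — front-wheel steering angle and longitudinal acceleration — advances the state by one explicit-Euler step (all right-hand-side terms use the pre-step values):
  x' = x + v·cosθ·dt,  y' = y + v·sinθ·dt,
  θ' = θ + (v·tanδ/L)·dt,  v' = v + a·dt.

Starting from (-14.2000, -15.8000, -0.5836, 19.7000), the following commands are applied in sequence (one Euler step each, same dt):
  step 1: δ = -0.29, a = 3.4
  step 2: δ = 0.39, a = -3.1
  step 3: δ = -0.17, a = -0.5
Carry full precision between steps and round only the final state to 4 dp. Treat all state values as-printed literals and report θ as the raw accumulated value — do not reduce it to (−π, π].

after step 1 (δ=-0.29, a=3.4): (-13.378033, -16.342766, -0.706074, 19.870000)
after step 2 (δ=0.39, a=-3.1): (-12.622063, -16.987400, -0.535914, 19.715000)
after step 3 (δ=-0.17, a=-0.5): (-11.774513, -17.490750, -0.606418, 19.690000)

(-11.7745, -17.4908, -0.6064, 19.6900)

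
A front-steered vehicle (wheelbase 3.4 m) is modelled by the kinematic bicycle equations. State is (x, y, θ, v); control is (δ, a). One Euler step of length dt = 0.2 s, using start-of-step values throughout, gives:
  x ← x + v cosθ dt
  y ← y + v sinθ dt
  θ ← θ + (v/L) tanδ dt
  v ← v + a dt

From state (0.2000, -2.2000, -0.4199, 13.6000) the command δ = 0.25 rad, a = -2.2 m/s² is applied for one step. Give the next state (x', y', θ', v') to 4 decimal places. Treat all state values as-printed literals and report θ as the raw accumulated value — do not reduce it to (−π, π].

x' = 0.2000 + 13.6000·cos(-0.4199)·0.2 = 2.6837
y' = -2.2000 + 13.6000·sin(-0.4199)·0.2 = -3.3089
θ' = -0.4199 + (13.6000/3.4)·tan(0.25)·0.2 = -0.2156
v' = 13.6000 − 2.2000·0.2 = 13.1600

(2.6837, -3.3089, -0.2156, 13.1600)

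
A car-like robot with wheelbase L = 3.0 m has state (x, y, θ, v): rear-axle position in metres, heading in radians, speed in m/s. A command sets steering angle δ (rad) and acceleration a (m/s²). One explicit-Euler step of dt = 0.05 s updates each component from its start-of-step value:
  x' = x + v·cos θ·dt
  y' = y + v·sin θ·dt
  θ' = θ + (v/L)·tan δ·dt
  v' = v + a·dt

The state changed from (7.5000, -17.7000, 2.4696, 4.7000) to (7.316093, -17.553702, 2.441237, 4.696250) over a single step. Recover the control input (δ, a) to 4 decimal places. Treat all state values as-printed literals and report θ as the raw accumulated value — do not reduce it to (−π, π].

a = (v'−v)/dt = (-0.003750)/0.05 = -0.0750
Δθ = θ'−θ = -0.028363;  (v·dt/L) = 4.7000·0.05/3.0 = 0.078333
tan δ = Δθ·L/(v·dt) = -0.362081  →  δ = -0.3474

δ = -0.3474, a = -0.0750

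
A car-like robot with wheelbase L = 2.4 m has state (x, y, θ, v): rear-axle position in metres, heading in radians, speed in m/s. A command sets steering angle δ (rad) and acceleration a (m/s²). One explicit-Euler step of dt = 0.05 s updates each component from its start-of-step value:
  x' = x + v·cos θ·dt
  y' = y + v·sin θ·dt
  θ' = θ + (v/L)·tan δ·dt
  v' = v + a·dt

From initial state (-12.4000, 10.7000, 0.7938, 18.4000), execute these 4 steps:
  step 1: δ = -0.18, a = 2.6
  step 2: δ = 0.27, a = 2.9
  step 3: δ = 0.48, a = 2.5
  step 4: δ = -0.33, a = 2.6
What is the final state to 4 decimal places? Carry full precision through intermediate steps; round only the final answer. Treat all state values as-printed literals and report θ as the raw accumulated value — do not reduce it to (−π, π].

(-9.9502, 13.4668, 0.8993, 18.9300)

after step 1 (δ=-0.18, a=2.6): (-11.754950, 11.355981, 0.724045, 18.530000)
after step 2 (δ=0.27, a=2.9): (-11.060879, 11.969713, 0.830885, 18.675000)
after step 3 (δ=0.48, a=2.5): (-10.431324, 12.659314, 1.033435, 18.800000)
after step 4 (δ=-0.33, a=2.6): (-9.950166, 13.466833, 0.899280, 18.930000)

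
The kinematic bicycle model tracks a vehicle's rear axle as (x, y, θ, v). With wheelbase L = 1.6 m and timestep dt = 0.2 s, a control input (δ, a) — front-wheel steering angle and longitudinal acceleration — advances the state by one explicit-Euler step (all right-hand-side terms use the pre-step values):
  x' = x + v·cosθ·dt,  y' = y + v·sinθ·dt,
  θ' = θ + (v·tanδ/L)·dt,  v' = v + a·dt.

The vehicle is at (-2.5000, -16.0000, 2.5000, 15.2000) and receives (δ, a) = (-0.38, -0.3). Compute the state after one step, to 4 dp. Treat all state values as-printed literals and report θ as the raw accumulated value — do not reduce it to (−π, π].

x' = -2.5000 + 15.2000·cos(2.5000)·0.2 = -4.9355
y' = -16.0000 + 15.2000·sin(2.5000)·0.2 = -14.1806
θ' = 2.5000 + (15.2000/1.6)·tan(-0.38)·0.2 = 1.7411
v' = 15.2000 − 0.3000·0.2 = 15.1400

(-4.9355, -14.1806, 1.7411, 15.1400)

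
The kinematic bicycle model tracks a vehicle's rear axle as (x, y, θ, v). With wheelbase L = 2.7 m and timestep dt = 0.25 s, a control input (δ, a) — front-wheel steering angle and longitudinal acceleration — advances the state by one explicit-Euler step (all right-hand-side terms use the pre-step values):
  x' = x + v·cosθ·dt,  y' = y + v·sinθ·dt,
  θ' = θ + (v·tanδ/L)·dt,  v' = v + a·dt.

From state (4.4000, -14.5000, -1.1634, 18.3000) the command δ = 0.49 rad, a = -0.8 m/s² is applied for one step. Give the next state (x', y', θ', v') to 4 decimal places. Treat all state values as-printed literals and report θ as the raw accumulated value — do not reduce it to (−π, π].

(6.2127, -18.7006, -0.2596, 18.1000)

x' = 4.4000 + 18.3000·cos(-1.1634)·0.25 = 6.2127
y' = -14.5000 + 18.3000·sin(-1.1634)·0.25 = -18.7006
θ' = -1.1634 + (18.3000/2.7)·tan(0.49)·0.25 = -0.2596
v' = 18.3000 − 0.8000·0.25 = 18.1000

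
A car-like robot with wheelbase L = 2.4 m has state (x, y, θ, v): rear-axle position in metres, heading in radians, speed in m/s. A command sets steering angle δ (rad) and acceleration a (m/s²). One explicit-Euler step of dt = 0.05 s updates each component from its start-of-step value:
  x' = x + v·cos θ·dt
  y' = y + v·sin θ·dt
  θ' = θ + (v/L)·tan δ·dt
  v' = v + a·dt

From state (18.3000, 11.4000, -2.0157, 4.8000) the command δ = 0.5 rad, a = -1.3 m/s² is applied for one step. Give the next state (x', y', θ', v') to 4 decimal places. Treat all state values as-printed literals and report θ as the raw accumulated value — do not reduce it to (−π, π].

x' = 18.3000 + 4.8000·cos(-2.0157)·0.05 = 18.1967
y' = 11.4000 + 4.8000·sin(-2.0157)·0.05 = 11.1834
θ' = -2.0157 + (4.8000/2.4)·tan(0.5)·0.05 = -1.9611
v' = 4.8000 − 1.3000·0.05 = 4.7350

(18.1967, 11.1834, -1.9611, 4.7350)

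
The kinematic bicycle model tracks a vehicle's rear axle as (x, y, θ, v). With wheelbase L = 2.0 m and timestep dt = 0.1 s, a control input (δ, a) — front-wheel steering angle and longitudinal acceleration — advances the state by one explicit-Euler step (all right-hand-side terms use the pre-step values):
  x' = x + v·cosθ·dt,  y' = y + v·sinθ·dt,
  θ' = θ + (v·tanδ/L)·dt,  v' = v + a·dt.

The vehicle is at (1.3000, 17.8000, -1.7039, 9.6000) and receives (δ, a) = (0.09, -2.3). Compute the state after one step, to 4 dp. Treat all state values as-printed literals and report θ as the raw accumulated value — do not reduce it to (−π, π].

x' = 1.3000 + 9.6000·cos(-1.7039)·0.1 = 1.1726
y' = 17.8000 + 9.6000·sin(-1.7039)·0.1 = 16.8485
θ' = -1.7039 + (9.6000/2.0)·tan(0.09)·0.1 = -1.6606
v' = 9.6000 − 2.3000·0.1 = 9.3700

(1.1726, 16.8485, -1.6606, 9.3700)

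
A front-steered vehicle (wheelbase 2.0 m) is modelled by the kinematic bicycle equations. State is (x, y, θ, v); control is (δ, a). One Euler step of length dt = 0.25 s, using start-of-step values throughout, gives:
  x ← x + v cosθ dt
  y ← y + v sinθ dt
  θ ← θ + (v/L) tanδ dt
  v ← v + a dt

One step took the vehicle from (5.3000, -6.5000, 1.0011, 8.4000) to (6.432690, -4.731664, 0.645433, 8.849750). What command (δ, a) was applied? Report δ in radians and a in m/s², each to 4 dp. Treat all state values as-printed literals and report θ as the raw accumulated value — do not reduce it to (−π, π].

δ = -0.3266, a = 1.7990

a = (v'−v)/dt = (0.449750)/0.25 = 1.7990
Δθ = θ'−θ = -0.355667;  (v·dt/L) = 8.4000·0.25/2.0 = 1.050000
tan δ = Δθ·L/(v·dt) = -0.338730  →  δ = -0.3266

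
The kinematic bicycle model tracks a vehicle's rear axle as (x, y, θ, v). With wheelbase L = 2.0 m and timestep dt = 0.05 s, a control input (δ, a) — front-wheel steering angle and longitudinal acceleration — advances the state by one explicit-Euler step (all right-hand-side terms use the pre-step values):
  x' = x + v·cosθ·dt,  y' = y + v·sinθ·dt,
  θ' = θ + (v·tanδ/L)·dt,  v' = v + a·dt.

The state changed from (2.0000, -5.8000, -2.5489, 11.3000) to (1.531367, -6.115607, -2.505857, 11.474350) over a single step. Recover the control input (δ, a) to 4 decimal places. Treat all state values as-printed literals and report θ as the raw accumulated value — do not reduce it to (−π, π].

a = (v'−v)/dt = (0.174350)/0.05 = 3.4870
Δθ = θ'−θ = 0.043043;  (v·dt/L) = 11.3000·0.05/2.0 = 0.282500
tan δ = Δθ·L/(v·dt) = 0.152365  →  δ = 0.1512

δ = 0.1512, a = 3.4870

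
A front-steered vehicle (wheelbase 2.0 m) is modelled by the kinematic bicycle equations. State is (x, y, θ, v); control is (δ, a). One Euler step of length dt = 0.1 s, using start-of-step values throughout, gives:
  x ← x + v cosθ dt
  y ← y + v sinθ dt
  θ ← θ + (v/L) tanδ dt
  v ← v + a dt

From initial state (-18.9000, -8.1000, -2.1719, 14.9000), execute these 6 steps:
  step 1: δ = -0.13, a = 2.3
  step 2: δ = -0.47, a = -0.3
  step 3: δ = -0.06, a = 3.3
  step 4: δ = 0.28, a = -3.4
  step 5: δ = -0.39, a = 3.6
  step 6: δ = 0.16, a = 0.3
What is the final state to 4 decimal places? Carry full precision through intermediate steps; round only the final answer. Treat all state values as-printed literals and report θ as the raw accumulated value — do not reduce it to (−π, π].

after step 1 (δ=-0.13, a=2.3): (-19.742674, -9.328821, -2.269299, 15.130000)
after step 2 (δ=-0.47, a=-0.3): (-20.715642, -10.487485, -2.653576, 15.100000)
after step 3 (δ=-0.06, a=3.3): (-22.049371, -11.195487, -2.698930, 15.430000)
after step 4 (δ=0.28, a=-3.4): (-23.443648, -11.856426, -2.477082, 15.090000)
after step 5 (δ=-0.39, a=3.6): (-24.631561, -12.786988, -2.787223, 15.450000)
after step 6 (δ=0.16, a=0.3): (-26.080563, -13.323102, -2.662557, 15.480000)

(-26.0806, -13.3231, -2.6626, 15.4800)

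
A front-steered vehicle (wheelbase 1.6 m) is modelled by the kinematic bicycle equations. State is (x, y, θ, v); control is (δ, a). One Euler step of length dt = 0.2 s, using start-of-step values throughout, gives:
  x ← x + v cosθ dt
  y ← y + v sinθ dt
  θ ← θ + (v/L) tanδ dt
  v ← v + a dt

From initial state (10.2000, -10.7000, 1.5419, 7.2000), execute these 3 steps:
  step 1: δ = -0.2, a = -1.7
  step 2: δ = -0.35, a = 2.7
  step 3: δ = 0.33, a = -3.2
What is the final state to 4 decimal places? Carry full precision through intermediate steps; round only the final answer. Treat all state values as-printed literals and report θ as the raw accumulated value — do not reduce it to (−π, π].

(11.2704, -6.6380, 1.3633, 6.7600)

after step 1 (δ=-0.2, a=-1.7): (10.241605, -9.260601, 1.359461, 6.860000)
after step 2 (δ=-0.35, a=2.7): (10.529404, -7.919126, 1.046449, 7.400000)
after step 3 (δ=0.33, a=-3.2): (11.270363, -6.637963, 1.363285, 6.760000)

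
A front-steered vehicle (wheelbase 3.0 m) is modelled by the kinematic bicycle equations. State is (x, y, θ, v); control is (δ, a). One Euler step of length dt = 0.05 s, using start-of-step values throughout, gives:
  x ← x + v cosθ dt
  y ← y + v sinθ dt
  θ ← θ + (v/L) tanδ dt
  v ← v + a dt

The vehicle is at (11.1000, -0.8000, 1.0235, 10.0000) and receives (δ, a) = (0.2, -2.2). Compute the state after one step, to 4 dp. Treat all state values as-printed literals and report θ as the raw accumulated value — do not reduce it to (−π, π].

x' = 11.1000 + 10.0000·cos(1.0235)·0.05 = 11.3602
y' = -0.8000 + 10.0000·sin(1.0235)·0.05 = -0.3730
θ' = 1.0235 + (10.0000/3.0)·tan(0.2)·0.05 = 1.0573
v' = 10.0000 − 2.2000·0.05 = 9.8900

(11.3602, -0.3730, 1.0573, 9.8900)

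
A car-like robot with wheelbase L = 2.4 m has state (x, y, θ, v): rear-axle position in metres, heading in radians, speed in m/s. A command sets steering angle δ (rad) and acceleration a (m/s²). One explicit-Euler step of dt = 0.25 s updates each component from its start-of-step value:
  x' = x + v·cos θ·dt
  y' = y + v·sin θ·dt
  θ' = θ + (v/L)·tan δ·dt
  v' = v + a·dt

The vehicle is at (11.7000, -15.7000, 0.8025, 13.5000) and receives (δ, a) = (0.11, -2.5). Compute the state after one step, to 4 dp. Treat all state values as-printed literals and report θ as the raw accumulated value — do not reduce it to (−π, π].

(14.0453, -13.2731, 0.9578, 12.8750)

x' = 11.7000 + 13.5000·cos(0.8025)·0.25 = 14.0453
y' = -15.7000 + 13.5000·sin(0.8025)·0.25 = -13.2731
θ' = 0.8025 + (13.5000/2.4)·tan(0.11)·0.25 = 0.9578
v' = 13.5000 − 2.5000·0.25 = 12.8750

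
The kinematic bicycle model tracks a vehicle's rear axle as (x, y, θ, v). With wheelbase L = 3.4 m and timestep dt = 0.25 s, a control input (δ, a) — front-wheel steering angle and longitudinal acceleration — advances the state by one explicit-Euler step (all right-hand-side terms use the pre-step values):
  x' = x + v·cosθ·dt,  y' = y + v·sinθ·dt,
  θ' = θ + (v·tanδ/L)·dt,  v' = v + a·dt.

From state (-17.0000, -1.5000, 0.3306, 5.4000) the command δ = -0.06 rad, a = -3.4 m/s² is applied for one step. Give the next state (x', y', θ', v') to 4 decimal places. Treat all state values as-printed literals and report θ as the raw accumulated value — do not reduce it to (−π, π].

x' = -17.0000 + 5.4000·cos(0.3306)·0.25 = -15.7231
y' = -1.5000 + 5.4000·sin(0.3306)·0.25 = -1.0618
θ' = 0.3306 + (5.4000/3.4)·tan(-0.06)·0.25 = 0.3067
v' = 5.4000 − 3.4000·0.25 = 4.5500

(-15.7231, -1.0618, 0.3067, 4.5500)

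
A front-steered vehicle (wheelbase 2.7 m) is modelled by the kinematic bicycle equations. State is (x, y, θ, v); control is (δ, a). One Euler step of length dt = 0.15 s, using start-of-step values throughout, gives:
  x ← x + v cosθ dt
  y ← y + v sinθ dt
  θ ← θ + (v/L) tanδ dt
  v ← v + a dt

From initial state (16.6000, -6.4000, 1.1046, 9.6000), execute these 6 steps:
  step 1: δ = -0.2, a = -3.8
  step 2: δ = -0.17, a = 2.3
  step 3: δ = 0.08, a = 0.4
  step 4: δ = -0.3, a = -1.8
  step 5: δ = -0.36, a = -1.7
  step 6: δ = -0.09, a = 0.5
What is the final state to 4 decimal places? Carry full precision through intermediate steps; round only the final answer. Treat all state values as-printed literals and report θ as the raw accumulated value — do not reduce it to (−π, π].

(21.7385, 0.0164, 0.5537, 8.9850)

after step 1 (δ=-0.2, a=-3.8): (17.247268, -5.113670, 0.996488, 9.030000)
after step 2 (δ=-0.17, a=2.3): (17.983106, -3.976475, 0.910373, 9.375000)
after step 3 (δ=0.08, a=0.4): (18.845771, -2.865913, 0.952129, 9.435000)
after step 4 (δ=-0.3, a=-1.8): (19.666545, -1.712977, 0.789986, 9.165000)
after step 5 (δ=-0.36, a=-1.7): (20.634171, -0.736433, 0.598334, 8.910000)
after step 6 (δ=-0.09, a=0.5): (21.738488, 0.016373, 0.553663, 8.985000)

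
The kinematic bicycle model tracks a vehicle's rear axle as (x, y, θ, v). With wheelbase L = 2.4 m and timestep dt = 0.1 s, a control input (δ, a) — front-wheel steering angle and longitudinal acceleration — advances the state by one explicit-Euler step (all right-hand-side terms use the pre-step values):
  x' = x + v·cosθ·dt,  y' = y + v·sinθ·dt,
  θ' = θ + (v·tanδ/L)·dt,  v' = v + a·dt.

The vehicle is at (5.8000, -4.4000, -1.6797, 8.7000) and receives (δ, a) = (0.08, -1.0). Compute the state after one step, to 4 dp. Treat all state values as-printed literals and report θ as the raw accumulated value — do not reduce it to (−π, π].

x' = 5.8000 + 8.7000·cos(-1.6797)·0.1 = 5.7054
y' = -4.4000 + 8.7000·sin(-1.6797)·0.1 = -5.2648
θ' = -1.6797 + (8.7000/2.4)·tan(0.08)·0.1 = -1.6506
v' = 8.7000 − 1.0000·0.1 = 8.6000

(5.7054, -5.2648, -1.6506, 8.6000)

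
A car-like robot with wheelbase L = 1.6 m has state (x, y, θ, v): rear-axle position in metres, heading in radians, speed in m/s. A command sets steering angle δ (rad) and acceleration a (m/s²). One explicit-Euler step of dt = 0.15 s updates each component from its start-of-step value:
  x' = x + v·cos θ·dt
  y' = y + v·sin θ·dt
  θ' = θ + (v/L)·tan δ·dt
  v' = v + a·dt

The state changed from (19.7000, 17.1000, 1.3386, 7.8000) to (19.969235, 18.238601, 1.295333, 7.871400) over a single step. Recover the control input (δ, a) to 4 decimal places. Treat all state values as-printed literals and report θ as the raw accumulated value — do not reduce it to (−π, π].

a = (v'−v)/dt = (0.071400)/0.15 = 0.4760
Δθ = θ'−θ = -0.043267;  (v·dt/L) = 7.8000·0.15/1.6 = 0.731250
tan δ = Δθ·L/(v·dt) = -0.059169  →  δ = -0.0591

δ = -0.0591, a = 0.4760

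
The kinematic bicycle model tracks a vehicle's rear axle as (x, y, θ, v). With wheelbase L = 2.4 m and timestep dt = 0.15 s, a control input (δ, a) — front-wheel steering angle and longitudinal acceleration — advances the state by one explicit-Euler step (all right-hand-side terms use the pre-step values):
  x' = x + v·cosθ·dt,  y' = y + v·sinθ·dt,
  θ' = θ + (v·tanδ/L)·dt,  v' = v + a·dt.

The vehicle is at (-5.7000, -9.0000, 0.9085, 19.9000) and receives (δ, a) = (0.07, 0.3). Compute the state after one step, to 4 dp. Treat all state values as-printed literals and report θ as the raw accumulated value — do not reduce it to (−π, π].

(-3.8644, -6.6461, 0.9957, 19.9450)

x' = -5.7000 + 19.9000·cos(0.9085)·0.15 = -3.8644
y' = -9.0000 + 19.9000·sin(0.9085)·0.15 = -6.6461
θ' = 0.9085 + (19.9000/2.4)·tan(0.07)·0.15 = 0.9957
v' = 19.9000 + 0.3000·0.15 = 19.9450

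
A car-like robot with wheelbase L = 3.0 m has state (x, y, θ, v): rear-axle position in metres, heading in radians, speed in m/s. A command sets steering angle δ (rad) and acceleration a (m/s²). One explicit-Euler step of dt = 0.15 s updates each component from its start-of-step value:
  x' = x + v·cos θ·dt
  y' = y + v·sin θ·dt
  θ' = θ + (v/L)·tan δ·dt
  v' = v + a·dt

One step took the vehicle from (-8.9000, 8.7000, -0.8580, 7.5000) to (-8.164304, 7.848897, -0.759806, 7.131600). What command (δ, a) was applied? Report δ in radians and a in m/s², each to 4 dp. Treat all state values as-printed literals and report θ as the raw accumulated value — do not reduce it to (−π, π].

δ = 0.2561, a = -2.4560

a = (v'−v)/dt = (-0.368400)/0.15 = -2.4560
Δθ = θ'−θ = 0.098194;  (v·dt/L) = 7.5000·0.15/3.0 = 0.375000
tan δ = Δθ·L/(v·dt) = 0.261851  →  δ = 0.2561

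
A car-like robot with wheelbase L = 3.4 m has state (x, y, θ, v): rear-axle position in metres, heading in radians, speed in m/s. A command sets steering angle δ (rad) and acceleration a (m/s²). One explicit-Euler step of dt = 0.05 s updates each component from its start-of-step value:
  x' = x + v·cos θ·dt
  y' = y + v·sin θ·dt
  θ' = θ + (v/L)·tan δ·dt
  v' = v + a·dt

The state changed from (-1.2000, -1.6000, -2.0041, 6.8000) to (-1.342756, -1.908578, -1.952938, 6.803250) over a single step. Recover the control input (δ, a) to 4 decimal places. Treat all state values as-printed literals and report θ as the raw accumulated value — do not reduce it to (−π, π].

a = (v'−v)/dt = (0.003250)/0.05 = 0.0650
Δθ = θ'−θ = 0.051162;  (v·dt/L) = 6.8000·0.05/3.4 = 0.100000
tan δ = Δθ·L/(v·dt) = 0.511620  →  δ = 0.4729

δ = 0.4729, a = 0.0650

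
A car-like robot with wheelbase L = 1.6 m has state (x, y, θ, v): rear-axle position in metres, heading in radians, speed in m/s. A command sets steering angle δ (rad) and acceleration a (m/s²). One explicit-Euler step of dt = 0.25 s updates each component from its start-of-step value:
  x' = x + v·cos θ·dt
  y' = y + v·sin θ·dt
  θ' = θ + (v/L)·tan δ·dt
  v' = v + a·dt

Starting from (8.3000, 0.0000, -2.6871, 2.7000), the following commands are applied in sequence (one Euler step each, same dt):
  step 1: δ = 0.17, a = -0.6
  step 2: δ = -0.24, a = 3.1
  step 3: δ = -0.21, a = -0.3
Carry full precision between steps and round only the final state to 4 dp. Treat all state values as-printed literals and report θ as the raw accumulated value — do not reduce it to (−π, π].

(6.3867, -0.9630, -2.8229, 3.2500)

after step 1 (δ=0.17, a=-0.6): (7.693523, -0.296329, -2.614682, 2.550000)
after step 2 (δ=-0.24, a=3.1): (7.142491, -0.616906, -2.712187, 3.325000)
after step 3 (δ=-0.21, a=-0.3): (6.386707, -0.962981, -2.822921, 3.250000)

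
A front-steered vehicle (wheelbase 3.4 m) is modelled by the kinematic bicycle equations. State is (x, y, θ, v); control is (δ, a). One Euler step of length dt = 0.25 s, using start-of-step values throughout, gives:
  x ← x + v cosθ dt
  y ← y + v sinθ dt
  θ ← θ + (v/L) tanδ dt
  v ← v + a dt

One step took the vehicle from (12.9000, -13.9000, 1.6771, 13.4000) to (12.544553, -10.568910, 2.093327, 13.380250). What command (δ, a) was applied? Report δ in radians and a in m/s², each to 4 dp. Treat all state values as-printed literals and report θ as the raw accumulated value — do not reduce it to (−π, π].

a = (v'−v)/dt = (-0.019750)/0.25 = -0.0790
Δθ = θ'−θ = 0.416227;  (v·dt/L) = 13.4000·0.25/3.4 = 0.985294
tan δ = Δθ·L/(v·dt) = 0.422439  →  δ = 0.3997

δ = 0.3997, a = -0.0790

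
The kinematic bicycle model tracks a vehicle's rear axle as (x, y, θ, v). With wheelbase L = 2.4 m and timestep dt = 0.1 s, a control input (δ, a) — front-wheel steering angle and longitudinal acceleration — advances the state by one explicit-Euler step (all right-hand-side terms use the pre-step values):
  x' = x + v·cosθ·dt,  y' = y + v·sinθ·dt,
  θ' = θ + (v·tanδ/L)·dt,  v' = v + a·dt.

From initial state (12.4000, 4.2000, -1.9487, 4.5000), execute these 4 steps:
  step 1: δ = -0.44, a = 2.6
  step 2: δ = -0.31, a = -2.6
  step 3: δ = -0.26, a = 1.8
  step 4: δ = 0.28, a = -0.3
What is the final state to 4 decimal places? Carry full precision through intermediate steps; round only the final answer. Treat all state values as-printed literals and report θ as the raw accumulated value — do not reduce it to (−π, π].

after step 1 (δ=-0.44, a=2.6): (12.233962, 3.781752, -2.036971, 4.760000)
after step 2 (δ=-0.31, a=-2.6): (12.020013, 3.356544, -2.100503, 4.500000)
after step 3 (δ=-0.26, a=1.8): (11.792637, 2.968214, -2.150382, 4.680000)
after step 4 (δ=0.28, a=-0.3): (11.536324, 2.576643, -2.094309, 4.650000)

(11.5363, 2.5766, -2.0943, 4.6500)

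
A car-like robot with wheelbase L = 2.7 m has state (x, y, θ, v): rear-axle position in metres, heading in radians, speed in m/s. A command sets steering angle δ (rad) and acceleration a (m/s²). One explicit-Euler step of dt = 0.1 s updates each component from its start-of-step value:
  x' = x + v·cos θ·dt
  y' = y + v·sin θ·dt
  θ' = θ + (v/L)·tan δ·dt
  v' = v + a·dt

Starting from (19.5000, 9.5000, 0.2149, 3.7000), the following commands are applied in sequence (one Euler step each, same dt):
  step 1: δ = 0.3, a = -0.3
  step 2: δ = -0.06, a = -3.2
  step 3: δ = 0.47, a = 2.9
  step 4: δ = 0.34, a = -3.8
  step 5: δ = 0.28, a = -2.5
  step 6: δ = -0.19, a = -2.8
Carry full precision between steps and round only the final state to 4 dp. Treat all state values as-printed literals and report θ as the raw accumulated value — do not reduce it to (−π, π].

after step 1 (δ=0.3, a=-0.3): (19.861489, 9.578902, 0.257291, 3.670000)
after step 2 (δ=-0.06, a=-3.2): (20.216409, 9.672290, 0.249125, 3.350000)
after step 3 (δ=0.47, a=2.9): (20.541067, 9.754886, 0.312151, 3.640000)
after step 4 (δ=0.34, a=-3.8): (20.887476, 9.866673, 0.359840, 3.260000)
after step 5 (δ=0.28, a=-2.5): (21.192597, 9.981465, 0.394559, 3.010000)
after step 6 (δ=-0.19, a=-2.8): (21.470470, 10.097170, 0.373119, 2.730000)

(21.4705, 10.0972, 0.3731, 2.7300)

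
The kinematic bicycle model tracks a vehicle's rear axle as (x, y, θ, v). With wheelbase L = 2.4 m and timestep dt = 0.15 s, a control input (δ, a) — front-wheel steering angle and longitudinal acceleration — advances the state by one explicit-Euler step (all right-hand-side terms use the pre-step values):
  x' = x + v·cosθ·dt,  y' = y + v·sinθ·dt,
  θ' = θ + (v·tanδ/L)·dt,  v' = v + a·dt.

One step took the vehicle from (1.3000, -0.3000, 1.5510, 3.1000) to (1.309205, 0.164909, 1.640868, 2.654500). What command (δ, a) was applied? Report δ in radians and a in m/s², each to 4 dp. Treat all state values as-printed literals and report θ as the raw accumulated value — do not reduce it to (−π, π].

a = (v'−v)/dt = (-0.445500)/0.15 = -2.9700
Δθ = θ'−θ = 0.089868;  (v·dt/L) = 3.1000·0.15/2.4 = 0.193750
tan δ = Δθ·L/(v·dt) = 0.463835  →  δ = 0.4343

δ = 0.4343, a = -2.9700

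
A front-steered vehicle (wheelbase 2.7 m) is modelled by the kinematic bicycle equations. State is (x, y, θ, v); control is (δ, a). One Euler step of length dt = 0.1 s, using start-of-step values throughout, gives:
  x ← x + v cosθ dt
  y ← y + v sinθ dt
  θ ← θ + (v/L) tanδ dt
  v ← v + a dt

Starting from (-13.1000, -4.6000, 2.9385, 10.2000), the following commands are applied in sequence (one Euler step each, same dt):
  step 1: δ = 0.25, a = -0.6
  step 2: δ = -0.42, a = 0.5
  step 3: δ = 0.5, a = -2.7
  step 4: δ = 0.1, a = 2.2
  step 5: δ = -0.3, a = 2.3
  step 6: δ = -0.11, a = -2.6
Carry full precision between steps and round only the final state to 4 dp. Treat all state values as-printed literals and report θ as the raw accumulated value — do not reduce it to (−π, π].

after step 1 (δ=0.25, a=-0.6): (-14.099036, -4.394267, 3.034963, 10.140000)
after step 2 (δ=-0.42, a=0.5): (-15.107277, -4.286348, 2.867250, 10.190000)
after step 3 (δ=0.5, a=-2.7): (-16.088170, -4.010287, 3.073428, 9.920000)
after step 4 (δ=0.1, a=2.2): (-17.077866, -3.942720, 3.110292, 10.140000)
after step 5 (δ=-0.3, a=2.3): (-18.091370, -3.910986, 2.994119, 10.370000)
after step 6 (δ=-0.11, a=-2.6): (-19.117114, -3.758610, 2.951700, 10.110000)

(-19.1171, -3.7586, 2.9517, 10.1100)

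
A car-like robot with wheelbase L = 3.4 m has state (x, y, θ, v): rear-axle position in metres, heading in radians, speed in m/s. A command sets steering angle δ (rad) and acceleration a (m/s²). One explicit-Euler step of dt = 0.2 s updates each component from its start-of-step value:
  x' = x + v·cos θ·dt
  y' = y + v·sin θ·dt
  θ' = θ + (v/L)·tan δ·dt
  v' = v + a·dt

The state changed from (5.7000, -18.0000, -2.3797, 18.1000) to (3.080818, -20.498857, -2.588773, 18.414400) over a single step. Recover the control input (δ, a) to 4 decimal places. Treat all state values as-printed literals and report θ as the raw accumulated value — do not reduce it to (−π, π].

δ = -0.1939, a = 1.5720

a = (v'−v)/dt = (0.314400)/0.2 = 1.5720
Δθ = θ'−θ = -0.209073;  (v·dt/L) = 18.1000·0.2/3.4 = 1.064706
tan δ = Δθ·L/(v·dt) = -0.196367  →  δ = -0.1939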